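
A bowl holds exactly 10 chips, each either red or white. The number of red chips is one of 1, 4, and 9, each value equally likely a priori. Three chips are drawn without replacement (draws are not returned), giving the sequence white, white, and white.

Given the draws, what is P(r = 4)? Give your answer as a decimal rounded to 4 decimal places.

0.1923

The likelihood of the observed sequence under each hypothesis: P(data | r = 1) = (9/10)(8/9)(7/8) = 7/10; P(data | r = 4) = (6/10)(5/9)(4/8) = 1/6; P(data | r = 9) = (1/10)(0/9) = 0.
The prior-weighted likelihoods are 1/3 · 7/10 = 7/30, 1/3 · 1/6 = 1/18, 1/3 · 0 = 0; these sum to 13/45.
So P(r = 4 | data) = (1/18) / (13/45) = 5/26.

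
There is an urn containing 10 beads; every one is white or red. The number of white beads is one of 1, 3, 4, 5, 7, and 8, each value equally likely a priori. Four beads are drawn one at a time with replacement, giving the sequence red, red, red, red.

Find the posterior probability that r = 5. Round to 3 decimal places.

Compute the likelihood of the observed sequence for each case: P(data | r = 1) = (9/10)(9/10)(9/10)(9/10) = 0.6561; P(data | r = 3) = (7/10)(7/10)(7/10)(7/10) = 0.2401; P(data | r = 4) = (6/10)(6/10)(6/10)(6/10) = 0.1296; P(data | r = 5) = (5/10)(5/10)(5/10)(5/10) = 0.0625; P(data | r = 7) = (3/10)(3/10)(3/10)(3/10) = 0.0081; P(data | r = 8) = (2/10)(2/10)(2/10)(2/10) = 0.0016.
Multiplying each by its prior: 1/6 · 0.6561 = 0.10935, 1/6 · 0.2401 = 0.040017, 1/6 · 0.1296 = 0.0216, 1/6 · 0.0625 = 0.010417, 1/6 · 0.0081 = 0.00135, 1/6 · 0.0016 = 0.00026667; with total 0.183.
So P(r = 5 | data) = (0.010417) / (0.183) = 0.056922.

0.057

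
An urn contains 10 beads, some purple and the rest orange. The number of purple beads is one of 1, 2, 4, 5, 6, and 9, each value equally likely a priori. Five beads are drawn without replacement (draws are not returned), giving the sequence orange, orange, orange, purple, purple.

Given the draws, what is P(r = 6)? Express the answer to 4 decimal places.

The likelihood of the observed sequence under each hypothesis: P(data | r = 1) = (9/10)(8/9)(7/8)(1/7)(0/6) = 0; P(data | r = 2) = (8/10)(7/9)(6/8)(2/7)(1/6) = 1/45; P(data | r = 4) = (6/10)(5/9)(4/8)(4/7)(3/6) = 1/21; P(data | r = 5) = (5/10)(4/9)(3/8)(5/7)(4/6) = 5/126; P(data | r = 6) = (4/10)(3/9)(2/8)(6/7)(5/6) = 1/42; P(data | r = 9) = (1/10)(0/9) = 0.
Multiplying each by its prior: 1/6 · 0 = 0, 1/6 · 1/45 = 1/270, 1/6 · 1/21 = 1/126, 1/6 · 5/126 = 5/756, 1/6 · 1/42 = 1/252, 1/6 · 0 = 0; with total 1/45.
By Bayes' rule, P(r = 6 | data) = (1/252) / (1/45) = 5/28.

0.1786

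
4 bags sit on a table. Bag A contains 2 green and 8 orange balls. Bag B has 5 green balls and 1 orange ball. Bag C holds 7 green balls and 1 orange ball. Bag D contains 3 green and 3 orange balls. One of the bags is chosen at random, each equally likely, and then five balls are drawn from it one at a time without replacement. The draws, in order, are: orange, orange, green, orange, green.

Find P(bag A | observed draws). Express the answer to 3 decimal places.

Under each hypothesis, the probability of the observed sequence is: P(data | bag A) = (8/10)(7/9)(2/8)(6/7)(1/6) = 1/45; P(data | bag B) = (1/6)(0/5) = 0; P(data | bag C) = (1/8)(0/7) = 0; P(data | bag D) = (3/6)(2/5)(3/4)(1/3)(2/2) = 1/20.
Multiplying each by its prior: 1/4 · 1/45 = 1/180, 1/4 · 0 = 0, 1/4 · 0 = 0, 1/4 · 1/20 = 1/80; summing to 13/720.
Hence P(bag A | data) = (1/180) / (13/720) = 4/13.

0.308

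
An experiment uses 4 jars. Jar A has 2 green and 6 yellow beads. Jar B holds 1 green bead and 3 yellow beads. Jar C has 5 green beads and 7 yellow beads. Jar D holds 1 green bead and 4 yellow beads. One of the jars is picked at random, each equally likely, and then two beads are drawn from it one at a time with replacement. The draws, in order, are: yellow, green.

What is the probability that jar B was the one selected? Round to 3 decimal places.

Under each hypothesis, the probability of the observed sequence is: P(data | jar A) = (6/8)(2/8) = 0.1875; P(data | jar B) = (3/4)(1/4) = 0.1875; P(data | jar C) = (7/12)(5/12) = 0.24306; P(data | jar D) = (4/5)(1/5) = 0.16.
Weighting by the prior gives 1/4 · 0.1875 = 0.046875, 1/4 · 0.1875 = 0.046875, 1/4 · 0.24306 = 0.060764, 1/4 · 0.16 = 0.04; these sum to 0.19451.
Therefore the posterior P(jar B | data) = (0.046875) / (0.19451) = 0.24099.

0.241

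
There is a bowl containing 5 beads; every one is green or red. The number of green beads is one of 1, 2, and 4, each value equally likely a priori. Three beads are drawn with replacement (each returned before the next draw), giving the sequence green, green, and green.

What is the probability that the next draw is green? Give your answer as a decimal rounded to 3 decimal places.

0.748

The likelihood of the observed sequence under each hypothesis: P(data | r = 1) = (1/5)(1/5)(1/5) = 1/125; P(data | r = 2) = (2/5)(2/5)(2/5) = 8/125; P(data | r = 4) = (4/5)(4/5)(4/5) = 64/125.
Weighting by the prior gives 1/3 · 1/125 = 1/375, 1/3 · 8/125 = 8/375, 1/3 · 64/125 = 64/375; with total 73/375.
Dividing through by the total gives posterior P(r = 1 | data) = 1/73, P(r = 2 | data) = 8/73, P(r = 4 | data) = 64/73.
So P(green next | data) = Σ P(green next | H) P(H | data) = (1/5)(1/73) + (2/5)(8/73) + (4/5)(64/73) = 273/365.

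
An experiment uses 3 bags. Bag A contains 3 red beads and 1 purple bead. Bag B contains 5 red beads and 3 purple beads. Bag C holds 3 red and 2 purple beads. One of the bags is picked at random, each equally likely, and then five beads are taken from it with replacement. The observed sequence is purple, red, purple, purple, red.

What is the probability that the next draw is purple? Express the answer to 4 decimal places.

0.3650

Compute the likelihood of the observed sequence for each case: P(data | bag A) = (1/4)(3/4)(1/4)(1/4)(3/4) = 0.0087891; P(data | bag B) = (3/8)(5/8)(3/8)(3/8)(5/8) = 0.020599; P(data | bag C) = (2/5)(3/5)(2/5)(2/5)(3/5) = 0.02304.
Weighting by the prior gives 1/3 · 0.0087891 = 0.0029297, 1/3 · 0.020599 = 0.0068665, 1/3 · 0.02304 = 0.00768; these sum to 0.017476.
Dividing through by the total gives posterior P(bag A | data) = 0.16764, P(bag B | data) = 0.3929, P(bag C | data) = 0.43946.
Averaging over the posterior, P(purple next | data) = (1/4)(0.16764) + (3/8)(0.3929) + (2/5)(0.43946) = 0.36503.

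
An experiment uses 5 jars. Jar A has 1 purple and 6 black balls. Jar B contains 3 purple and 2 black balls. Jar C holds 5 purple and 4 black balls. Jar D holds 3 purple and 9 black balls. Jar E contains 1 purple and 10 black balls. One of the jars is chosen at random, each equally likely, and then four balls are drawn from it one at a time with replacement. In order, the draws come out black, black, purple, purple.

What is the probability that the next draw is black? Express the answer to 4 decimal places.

For each hypothesis, P(data | H) works out to: P(data | jar A) = (6/7)(6/7)(1/7)(1/7) = 0.014994; P(data | jar B) = (2/5)(2/5)(3/5)(3/5) = 0.0576; P(data | jar C) = (4/9)(4/9)(5/9)(5/9) = 0.060966; P(data | jar D) = (9/12)(9/12)(3/12)(3/12) = 0.035156; P(data | jar E) = (10/11)(10/11)(1/11)(1/11) = 0.0068301.
Multiplying each by its prior: 1/5 · 0.014994 = 0.0029988, 1/5 · 0.0576 = 0.01152, 1/5 · 0.060966 = 0.012193, 1/5 · 0.035156 = 0.0070313, 1/5 · 0.0068301 = 0.001366; summing to 0.035109.
Normalising, the posterior is P(jar A | data) = 0.085412, P(jar B | data) = 0.32812, P(jar C | data) = 0.34729, P(jar D | data) = 0.20027, P(jar E | data) = 0.038908.
The predictive probability is P(black next | data) = (6/7)(0.085412) + (2/5)(0.32812) + (4/9)(0.34729) + (3/4)(0.20027) + (10/11)(0.038908) = 0.54438.

0.5444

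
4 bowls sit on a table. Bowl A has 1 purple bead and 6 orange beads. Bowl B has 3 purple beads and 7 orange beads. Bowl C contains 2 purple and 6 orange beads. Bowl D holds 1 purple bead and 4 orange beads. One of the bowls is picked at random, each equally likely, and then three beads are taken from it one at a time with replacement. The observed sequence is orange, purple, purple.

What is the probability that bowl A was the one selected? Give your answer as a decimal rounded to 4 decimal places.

The likelihood of the observed sequence under each hypothesis: P(data | bowl A) = (6/7)(1/7)(1/7) = 0.017493; P(data | bowl B) = (7/10)(3/10)(3/10) = 0.063; P(data | bowl C) = (6/8)(2/8)(2/8) = 0.046875; P(data | bowl D) = (4/5)(1/5)(1/5) = 0.032.
Multiplying each by its prior: 1/4 · 0.017493 = 0.0043732, 1/4 · 0.063 = 0.01575, 1/4 · 0.046875 = 0.011719, 1/4 · 0.032 = 0.008; summing to 0.039842.
Hence P(bowl A | data) = (0.0043732) / (0.039842) = 0.10976.

0.1098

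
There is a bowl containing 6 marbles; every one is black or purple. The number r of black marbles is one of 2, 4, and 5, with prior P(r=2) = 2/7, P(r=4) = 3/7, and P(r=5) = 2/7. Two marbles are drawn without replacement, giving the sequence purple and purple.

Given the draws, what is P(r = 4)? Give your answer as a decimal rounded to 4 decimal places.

0.2000

For each hypothesis, P(data | H) works out to: P(data | r = 2) = (4/6)(3/5) = 2/5; P(data | r = 4) = (2/6)(1/5) = 1/15; P(data | r = 5) = (1/6)(0/5) = 0.
The prior-weighted likelihoods are 2/7 · 2/5 = 4/35, 3/7 · 1/15 = 1/35, 2/7 · 0 = 0; summing to 1/7.
Hence P(r = 4 | data) = (1/35) / (1/7) = 1/5.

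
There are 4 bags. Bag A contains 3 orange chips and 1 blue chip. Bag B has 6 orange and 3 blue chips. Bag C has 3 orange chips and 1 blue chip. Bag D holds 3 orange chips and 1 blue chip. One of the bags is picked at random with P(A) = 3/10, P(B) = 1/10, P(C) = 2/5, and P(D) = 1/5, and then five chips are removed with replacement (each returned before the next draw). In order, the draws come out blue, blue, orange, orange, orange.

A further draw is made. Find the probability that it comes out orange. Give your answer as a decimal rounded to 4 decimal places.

0.7398

For each hypothesis, P(data | H) works out to: P(data | bag A) = (1/4)(1/4)(3/4)(3/4)(3/4) = 0.026367; P(data | bag B) = (3/9)(3/9)(6/9)(6/9)(6/9) = 0.032922; P(data | bag C) = (1/4)(1/4)(3/4)(3/4)(3/4) = 0.026367; P(data | bag D) = (1/4)(1/4)(3/4)(3/4)(3/4) = 0.026367.
The prior-weighted likelihoods are 3/10 · 0.026367 = 0.0079102, 1/10 · 0.032922 = 0.0032922, 2/5 · 0.026367 = 0.010547, 1/5 · 0.026367 = 0.0052734; summing to 0.027023.
Dividing through by the total gives posterior P(bag A | data) = 0.29272, P(bag B | data) = 0.12183, P(bag C | data) = 0.3903, P(bag D | data) = 0.19515.
Averaging over the posterior, P(orange next | data) = (3/4)(0.29272) + (2/3)(0.12183) + (3/4)(0.3903) + (3/4)(0.19515) = 0.73985.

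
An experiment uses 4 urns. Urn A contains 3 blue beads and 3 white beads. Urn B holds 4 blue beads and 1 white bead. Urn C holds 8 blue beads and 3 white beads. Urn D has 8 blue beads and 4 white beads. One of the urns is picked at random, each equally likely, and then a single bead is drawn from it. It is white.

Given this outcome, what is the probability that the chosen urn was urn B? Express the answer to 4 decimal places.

0.1531

Under each hypothesis, the probability of this draw is: P(data | urn A) = (3/6) = 0.5; P(data | urn B) = (1/5) = 0.2; P(data | urn C) = (3/11) = 0.27273; P(data | urn D) = (4/12) = 0.33333.
Multiplying each by its prior: 1/4 · 0.5 = 0.125, 1/4 · 0.2 = 0.05, 1/4 · 0.27273 = 0.068182, 1/4 · 0.33333 = 0.083333; with total 0.32652.
By Bayes' rule, P(urn B | data) = (0.05) / (0.32652) = 0.15313.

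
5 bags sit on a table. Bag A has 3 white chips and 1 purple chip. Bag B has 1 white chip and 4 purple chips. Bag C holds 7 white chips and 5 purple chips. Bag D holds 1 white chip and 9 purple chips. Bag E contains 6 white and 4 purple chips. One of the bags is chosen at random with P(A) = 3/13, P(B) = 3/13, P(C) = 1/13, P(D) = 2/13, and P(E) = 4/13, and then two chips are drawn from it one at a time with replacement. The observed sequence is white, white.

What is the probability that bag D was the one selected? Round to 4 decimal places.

0.0055

Under each hypothesis, the probability of the observed sequence is: P(data | bag A) = (3/4)(3/4) = 0.5625; P(data | bag B) = (1/5)(1/5) = 0.04; P(data | bag C) = (7/12)(7/12) = 0.34028; P(data | bag D) = (1/10)(1/10) = 0.01; P(data | bag E) = (6/10)(6/10) = 0.36.
The prior-weighted likelihoods are 3/13 · 0.5625 = 0.12981, 3/13 · 0.04 = 0.0092308, 1/13 · 0.34028 = 0.026175, 2/13 · 0.01 = 0.0015385, 4/13 · 0.36 = 0.11077; these sum to 0.27752.
So P(bag D | data) = (0.0015385) / (0.27752) = 0.0055436.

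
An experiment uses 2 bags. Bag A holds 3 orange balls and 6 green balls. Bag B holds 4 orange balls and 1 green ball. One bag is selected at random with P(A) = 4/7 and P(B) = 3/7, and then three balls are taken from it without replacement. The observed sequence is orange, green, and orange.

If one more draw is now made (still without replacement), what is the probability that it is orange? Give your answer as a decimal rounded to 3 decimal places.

0.731

Under each hypothesis, the probability of the observed sequence is: P(data | bag A) = (3/9)(6/8)(2/7) = 1/14; P(data | bag B) = (4/5)(1/4)(3/3) = 1/5.
Multiplying each by its prior: 4/7 · 1/14 = 2/49, 3/7 · 1/5 = 3/35; summing to 31/245.
The posterior is then P(bag A | data) = 10/31, P(bag B | data) = 21/31.
So P(orange next | data) = Σ P(orange next | H) P(H | data) = (1/6)(10/31) + (1)(21/31) = 68/93.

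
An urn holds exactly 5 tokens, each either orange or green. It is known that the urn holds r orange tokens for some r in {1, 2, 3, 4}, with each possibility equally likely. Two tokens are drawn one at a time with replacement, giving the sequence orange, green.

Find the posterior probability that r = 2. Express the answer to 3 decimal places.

0.300

The likelihood of the observed sequence under each hypothesis: P(data | r = 1) = (1/5)(4/5) = 4/25; P(data | r = 2) = (2/5)(3/5) = 6/25; P(data | r = 3) = (3/5)(2/5) = 6/25; P(data | r = 4) = (4/5)(1/5) = 4/25.
Multiplying each by its prior: 1/4 · 4/25 = 1/25, 1/4 · 6/25 = 3/50, 1/4 · 6/25 = 3/50, 1/4 · 4/25 = 1/25; with total 1/5.
Hence P(r = 2 | data) = (3/50) / (1/5) = 3/10.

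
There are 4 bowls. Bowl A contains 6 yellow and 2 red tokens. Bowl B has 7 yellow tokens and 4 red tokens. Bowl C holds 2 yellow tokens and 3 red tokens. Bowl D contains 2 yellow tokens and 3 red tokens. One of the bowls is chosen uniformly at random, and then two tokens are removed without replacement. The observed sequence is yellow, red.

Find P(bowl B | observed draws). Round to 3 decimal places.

The likelihood of the observed sequence under each hypothesis: P(data | bowl A) = (6/8)(2/7) = 0.21429; P(data | bowl B) = (7/11)(4/10) = 0.25455; P(data | bowl C) = (2/5)(3/4) = 0.3; P(data | bowl D) = (2/5)(3/4) = 0.3.
Multiplying each by its prior: 1/4 · 0.21429 = 0.053571, 1/4 · 0.25455 = 0.063636, 1/4 · 0.3 = 0.075, 1/4 · 0.3 = 0.075; with total 0.26721.
Hence P(bowl B | data) = (0.063636) / (0.26721) = 0.23815.

0.238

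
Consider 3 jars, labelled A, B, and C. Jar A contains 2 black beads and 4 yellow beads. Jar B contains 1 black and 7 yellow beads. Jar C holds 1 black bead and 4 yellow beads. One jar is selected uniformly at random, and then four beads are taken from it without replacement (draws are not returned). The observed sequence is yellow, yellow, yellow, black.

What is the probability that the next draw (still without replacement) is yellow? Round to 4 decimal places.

The likelihood of the observed sequence under each hypothesis: P(data | jar A) = (4/6)(3/5)(2/4)(2/3) = 2/15; P(data | jar B) = (7/8)(6/7)(5/6)(1/5) = 1/8; P(data | jar C) = (4/5)(3/4)(2/3)(1/2) = 1/5.
The prior-weighted likelihoods are 1/3 · 2/15 = 2/45, 1/3 · 1/8 = 1/24, 1/3 · 1/5 = 1/15; summing to 11/72.
Normalising, the posterior is P(jar A | data) = 16/55, P(jar B | data) = 3/11, P(jar C | data) = 24/55.
The predictive probability is P(yellow next | data) = (1/2)(16/55) + (1)(3/11) + (1)(24/55) = 47/55.

0.8545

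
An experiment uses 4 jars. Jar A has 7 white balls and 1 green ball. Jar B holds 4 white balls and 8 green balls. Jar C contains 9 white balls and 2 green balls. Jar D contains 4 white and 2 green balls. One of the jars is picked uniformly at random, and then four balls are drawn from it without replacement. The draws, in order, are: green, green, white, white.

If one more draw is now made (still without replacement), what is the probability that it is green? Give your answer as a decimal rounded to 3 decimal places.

0.300

For each hypothesis, P(data | H) works out to: P(data | jar A) = (1/8)(0/7) = 0; P(data | jar B) = (8/12)(7/11)(4/10)(3/9) = 28/495; P(data | jar C) = (2/11)(1/10)(9/9)(8/8) = 1/55; P(data | jar D) = (2/6)(1/5)(4/4)(3/3) = 1/15.
Weighting by the prior gives 1/4 · 0 = 0, 1/4 · 28/495 = 7/495, 1/4 · 1/55 = 1/220, 1/4 · 1/15 = 1/60; these sum to 7/198.
The posterior is then P(jar A | data) = 0, P(jar B | data) = 2/5, P(jar C | data) = 9/70, P(jar D | data) = 33/70.
Averaging over the posterior, P(green next | data) = (3/4)(2/5) + (0)(9/70) + (0)(33/70) = 3/10.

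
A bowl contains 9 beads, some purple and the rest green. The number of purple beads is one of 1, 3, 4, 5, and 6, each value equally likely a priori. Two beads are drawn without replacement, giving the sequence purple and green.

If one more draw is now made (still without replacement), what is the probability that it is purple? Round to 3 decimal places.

0.452

The likelihood of the observed sequence under each hypothesis: P(data | r = 1) = (1/9)(8/8) = 1/9; P(data | r = 3) = (3/9)(6/8) = 1/4; P(data | r = 4) = (4/9)(5/8) = 5/18; P(data | r = 5) = (5/9)(4/8) = 5/18; P(data | r = 6) = (6/9)(3/8) = 1/4.
Weighting by the prior gives 1/5 · 1/9 = 1/45, 1/5 · 1/4 = 1/20, 1/5 · 5/18 = 1/18, 1/5 · 5/18 = 1/18, 1/5 · 1/4 = 1/20; summing to 7/30.
Dividing through by the total gives posterior P(r = 1 | data) = 2/21, P(r = 3 | data) = 3/14, P(r = 4 | data) = 5/21, P(r = 5 | data) = 5/21, P(r = 6 | data) = 3/14.
So P(purple next | data) = Σ P(purple next | H) P(H | data) = (0)(2/21) + (2/7)(3/14) + (3/7)(5/21) + (4/7)(5/21) + (5/7)(3/14) = 19/42.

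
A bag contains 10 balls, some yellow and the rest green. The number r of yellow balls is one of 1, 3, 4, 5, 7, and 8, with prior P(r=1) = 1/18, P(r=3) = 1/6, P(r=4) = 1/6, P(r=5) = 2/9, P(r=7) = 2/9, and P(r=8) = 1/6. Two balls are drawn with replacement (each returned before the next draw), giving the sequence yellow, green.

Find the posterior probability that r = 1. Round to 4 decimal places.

0.0239

The likelihood of the observed sequence under each hypothesis: P(data | r = 1) = (1/10)(9/10) = 9/100; P(data | r = 3) = (3/10)(7/10) = 21/100; P(data | r = 4) = (4/10)(6/10) = 6/25; P(data | r = 5) = (5/10)(5/10) = 1/4; P(data | r = 7) = (7/10)(3/10) = 21/100; P(data | r = 8) = (8/10)(2/10) = 4/25.
Multiplying each by its prior: 1/18 · 9/100 = 1/200, 1/6 · 21/100 = 7/200, 1/6 · 6/25 = 1/25, 2/9 · 1/4 = 1/18, 2/9 · 21/100 = 7/150, 1/6 · 4/25 = 2/75; with total 47/225.
By Bayes' rule, P(r = 1 | data) = (1/200) / (47/225) = 9/376.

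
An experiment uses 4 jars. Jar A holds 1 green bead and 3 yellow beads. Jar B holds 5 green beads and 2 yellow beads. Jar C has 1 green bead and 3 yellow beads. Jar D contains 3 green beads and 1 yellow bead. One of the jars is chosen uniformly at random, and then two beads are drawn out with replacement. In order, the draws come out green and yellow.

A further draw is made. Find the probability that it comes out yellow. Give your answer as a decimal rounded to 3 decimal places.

Under each hypothesis, the probability of the observed sequence is: P(data | jar A) = (1/4)(3/4) = 0.1875; P(data | jar B) = (5/7)(2/7) = 0.20408; P(data | jar C) = (1/4)(3/4) = 0.1875; P(data | jar D) = (3/4)(1/4) = 0.1875.
The prior-weighted likelihoods are 1/4 · 0.1875 = 0.046875, 1/4 · 0.20408 = 0.05102, 1/4 · 0.1875 = 0.046875, 1/4 · 0.1875 = 0.046875; summing to 0.19165.
Normalising, the posterior is P(jar A | data) = 0.24459, P(jar B | data) = 0.26622, P(jar C | data) = 0.24459, P(jar D | data) = 0.24459.
The predictive probability is P(yellow next | data) = (3/4)(0.24459) + (2/7)(0.26622) + (3/4)(0.24459) + (1/4)(0.24459) = 0.5041.

0.504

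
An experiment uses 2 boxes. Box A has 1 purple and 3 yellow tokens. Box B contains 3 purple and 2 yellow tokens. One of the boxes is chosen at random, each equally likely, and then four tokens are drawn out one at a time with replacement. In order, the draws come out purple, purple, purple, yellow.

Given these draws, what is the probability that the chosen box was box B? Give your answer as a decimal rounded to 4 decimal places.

Under each hypothesis, the probability of the observed sequence is: P(data | box A) = (1/4)(1/4)(1/4)(3/4) = 0.011719; P(data | box B) = (3/5)(3/5)(3/5)(2/5) = 0.0864.
Multiplying each by its prior: 1/2 · 0.011719 = 0.0058594, 1/2 · 0.0864 = 0.0432; these sum to 0.049059.
Therefore the posterior P(box B | data) = (0.0432) / (0.049059) = 0.88057.

0.8806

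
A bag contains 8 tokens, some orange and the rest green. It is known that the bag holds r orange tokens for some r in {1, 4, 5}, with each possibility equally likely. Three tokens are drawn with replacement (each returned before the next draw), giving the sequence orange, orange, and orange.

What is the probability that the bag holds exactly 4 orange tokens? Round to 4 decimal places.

0.3368

The likelihood of the observed sequence under each hypothesis: P(data | r = 1) = (1/8)(1/8)(1/8) = 0.0019531; P(data | r = 4) = (4/8)(4/8)(4/8) = 0.125; P(data | r = 5) = (5/8)(5/8)(5/8) = 0.24414.
Multiplying each by its prior: 1/3 · 0.0019531 = 0.00065104, 1/3 · 0.125 = 0.041667, 1/3 · 0.24414 = 0.08138; these sum to 0.1237.
Therefore the posterior P(r = 4 | data) = (0.041667) / (0.1237) = 0.33684.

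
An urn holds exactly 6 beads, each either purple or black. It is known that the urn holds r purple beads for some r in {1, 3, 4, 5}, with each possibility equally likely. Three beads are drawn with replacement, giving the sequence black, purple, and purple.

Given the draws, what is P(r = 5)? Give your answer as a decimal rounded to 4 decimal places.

0.2809

Under each hypothesis, the probability of the observed sequence is: P(data | r = 1) = (5/6)(1/6)(1/6) = 5/216; P(data | r = 3) = (3/6)(3/6)(3/6) = 1/8; P(data | r = 4) = (2/6)(4/6)(4/6) = 4/27; P(data | r = 5) = (1/6)(5/6)(5/6) = 25/216.
The prior-weighted likelihoods are 1/4 · 5/216 = 5/864, 1/4 · 1/8 = 1/32, 1/4 · 4/27 = 1/27, 1/4 · 25/216 = 25/864; with total 89/864.
By Bayes' rule, P(r = 5 | data) = (25/864) / (89/864) = 25/89.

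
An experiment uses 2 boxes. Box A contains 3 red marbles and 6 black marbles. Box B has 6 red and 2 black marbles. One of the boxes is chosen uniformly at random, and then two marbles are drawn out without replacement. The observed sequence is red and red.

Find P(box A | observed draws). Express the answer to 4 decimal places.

0.1346

Under each hypothesis, the probability of the observed sequence is: P(data | box A) = (3/9)(2/8) = 1/12; P(data | box B) = (6/8)(5/7) = 15/28.
Multiplying each by its prior: 1/2 · 1/12 = 1/24, 1/2 · 15/28 = 15/56; with total 13/42.
Hence P(box A | data) = (1/24) / (13/42) = 7/52.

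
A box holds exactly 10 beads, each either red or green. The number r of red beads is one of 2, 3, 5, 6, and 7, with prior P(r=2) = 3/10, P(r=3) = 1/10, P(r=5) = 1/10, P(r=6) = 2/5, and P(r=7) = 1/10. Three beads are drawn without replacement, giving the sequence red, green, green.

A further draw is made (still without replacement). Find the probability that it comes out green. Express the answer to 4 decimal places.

0.5708

For each hypothesis, P(data | H) works out to: P(data | r = 2) = (2/10)(8/9)(7/8) = 0.15556; P(data | r = 3) = (3/10)(7/9)(6/8) = 0.175; P(data | r = 5) = (5/10)(5/9)(4/8) = 0.13889; P(data | r = 6) = (6/10)(4/9)(3/8) = 0.1; P(data | r = 7) = (7/10)(3/9)(2/8) = 0.058333.
Multiplying each by its prior: 3/10 · 0.15556 = 0.046667, 1/10 · 0.175 = 0.0175, 1/10 · 0.13889 = 0.013889, 2/5 · 0.1 = 0.04, 1/10 · 0.058333 = 0.0058333; these sum to 0.12389.
The posterior is then P(r = 2 | data) = 0.37668, P(r = 3 | data) = 0.14126, P(r = 5 | data) = 0.11211, P(r = 6 | data) = 0.32287, P(r = 7 | data) = 0.047085.
So P(green next | data) = Σ P(green next | H) P(H | data) = (6/7)(0.37668) + (5/7)(0.14126) + (3/7)(0.11211) + (2/7)(0.32287) + (1/7)(0.047085) = 0.57079.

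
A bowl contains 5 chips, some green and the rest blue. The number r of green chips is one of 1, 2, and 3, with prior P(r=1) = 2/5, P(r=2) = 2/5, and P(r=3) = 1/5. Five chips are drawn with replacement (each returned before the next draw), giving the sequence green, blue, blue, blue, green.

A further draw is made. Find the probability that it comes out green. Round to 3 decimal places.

0.373

Under each hypothesis, the probability of the observed sequence is: P(data | r = 1) = (1/5)(4/5)(4/5)(4/5)(1/5) = 0.02048; P(data | r = 2) = (2/5)(3/5)(3/5)(3/5)(2/5) = 0.03456; P(data | r = 3) = (3/5)(2/5)(2/5)(2/5)(3/5) = 0.02304.
Weighting by the prior gives 2/5 · 0.02048 = 0.008192, 2/5 · 0.03456 = 0.013824, 1/5 · 0.02304 = 0.004608; these sum to 0.026624.
Normalising, the posterior is P(r = 1 | data) = 0.30769, P(r = 2 | data) = 0.51923, P(r = 3 | data) = 0.17308.
Averaging over the posterior, P(green next | data) = (1/5)(0.30769) + (2/5)(0.51923) + (3/5)(0.17308) = 0.37308.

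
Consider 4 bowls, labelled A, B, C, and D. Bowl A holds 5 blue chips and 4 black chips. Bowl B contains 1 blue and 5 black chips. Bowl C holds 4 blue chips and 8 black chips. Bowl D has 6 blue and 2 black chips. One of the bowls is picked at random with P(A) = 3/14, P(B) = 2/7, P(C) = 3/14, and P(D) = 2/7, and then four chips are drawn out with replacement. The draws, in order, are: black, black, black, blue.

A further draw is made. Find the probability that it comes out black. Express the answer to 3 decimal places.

0.681

Under each hypothesis, the probability of the observed sequence is: P(data | bowl A) = (4/9)(4/9)(4/9)(5/9) = 0.048773; P(data | bowl B) = (5/6)(5/6)(5/6)(1/6) = 0.096451; P(data | bowl C) = (8/12)(8/12)(8/12)(4/12) = 0.098765; P(data | bowl D) = (2/8)(2/8)(2/8)(6/8) = 0.011719.
Multiplying each by its prior: 3/14 · 0.048773 = 0.010451, 2/7 · 0.096451 = 0.027557, 3/14 · 0.098765 = 0.021164, 2/7 · 0.011719 = 0.0033482; summing to 0.062521.
The posterior is then P(bowl A | data) = 0.16717, P(bowl B | data) = 0.44077, P(bowl C | data) = 0.33851, P(bowl D | data) = 0.053554.
The predictive probability is P(black next | data) = (4/9)(0.16717) + (5/6)(0.44077) + (2/3)(0.33851) + (1/4)(0.053554) = 0.68067.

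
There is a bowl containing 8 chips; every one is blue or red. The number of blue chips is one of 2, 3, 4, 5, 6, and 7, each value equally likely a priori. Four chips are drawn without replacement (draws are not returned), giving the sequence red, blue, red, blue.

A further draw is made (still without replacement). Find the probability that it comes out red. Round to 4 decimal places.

Compute the likelihood of the observed sequence for each case: P(data | r = 2) = (6/8)(2/7)(5/6)(1/5) = 1/28; P(data | r = 3) = (5/8)(3/7)(4/6)(2/5) = 1/14; P(data | r = 4) = (4/8)(4/7)(3/6)(3/5) = 3/35; P(data | r = 5) = (3/8)(5/7)(2/6)(4/5) = 1/14; P(data | r = 6) = (2/8)(6/7)(1/6)(5/5) = 1/28; P(data | r = 7) = (1/8)(7/7)(0/6) = 0.
Multiplying each by its prior: 1/6 · 1/28 = 1/168, 1/6 · 1/14 = 1/84, 1/6 · 3/35 = 1/70, 1/6 · 1/14 = 1/84, 1/6 · 1/28 = 1/168, 1/6 · 0 = 0; with total 1/20.
The posterior is then P(r = 2 | data) = 5/42, P(r = 3 | data) = 5/21, P(r = 4 | data) = 2/7, P(r = 5 | data) = 5/21, P(r = 6 | data) = 5/42, P(r = 7 | data) = 0.
Averaging over the posterior, P(red next | data) = (1)(5/42) + (3/4)(5/21) + (1/2)(2/7) + (1/4)(5/21) + (0)(5/42) = 1/2.

0.5000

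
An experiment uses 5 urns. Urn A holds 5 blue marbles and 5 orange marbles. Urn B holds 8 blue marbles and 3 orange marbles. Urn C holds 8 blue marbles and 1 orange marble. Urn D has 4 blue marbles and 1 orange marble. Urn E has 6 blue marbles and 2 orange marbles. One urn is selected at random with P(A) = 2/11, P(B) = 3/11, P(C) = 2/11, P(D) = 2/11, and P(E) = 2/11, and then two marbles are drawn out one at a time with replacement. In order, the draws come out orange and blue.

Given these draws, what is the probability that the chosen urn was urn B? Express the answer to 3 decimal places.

0.299

For each hypothesis, P(data | H) works out to: P(data | urn A) = (5/10)(5/10) = 0.25; P(data | urn B) = (3/11)(8/11) = 0.19835; P(data | urn C) = (1/9)(8/9) = 0.098765; P(data | urn D) = (1/5)(4/5) = 0.16; P(data | urn E) = (2/8)(6/8) = 0.1875.
Multiplying each by its prior: 2/11 · 0.25 = 0.045455, 3/11 · 0.19835 = 0.054095, 2/11 · 0.098765 = 0.017957, 2/11 · 0.16 = 0.029091, 2/11 · 0.1875 = 0.034091; these sum to 0.18069.
Hence P(urn B | data) = (0.054095) / (0.18069) = 0.29938.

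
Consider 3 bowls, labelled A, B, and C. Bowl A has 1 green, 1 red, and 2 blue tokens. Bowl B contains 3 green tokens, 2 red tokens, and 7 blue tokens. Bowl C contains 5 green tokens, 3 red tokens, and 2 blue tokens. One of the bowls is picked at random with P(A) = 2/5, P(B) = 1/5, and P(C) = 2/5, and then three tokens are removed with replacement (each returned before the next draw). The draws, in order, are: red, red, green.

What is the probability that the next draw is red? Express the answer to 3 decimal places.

0.281

The likelihood of the observed sequence under each hypothesis: P(data | bowl A) = (1/4)(1/4)(1/4) = 0.015625; P(data | bowl B) = (2/12)(2/12)(3/12) = 0.0069444; P(data | bowl C) = (3/10)(3/10)(5/10) = 0.045.
Weighting by the prior gives 2/5 · 0.015625 = 0.00625, 1/5 · 0.0069444 = 0.0013889, 2/5 · 0.045 = 0.018; summing to 0.025639.
Dividing through by the total gives posterior P(bowl A | data) = 0.24377, P(bowl B | data) = 0.054171, P(bowl C | data) = 0.70206.
Averaging over the posterior, P(red next | data) = (1/4)(0.24377) + (1/6)(0.054171) + (3/10)(0.70206) = 0.28059.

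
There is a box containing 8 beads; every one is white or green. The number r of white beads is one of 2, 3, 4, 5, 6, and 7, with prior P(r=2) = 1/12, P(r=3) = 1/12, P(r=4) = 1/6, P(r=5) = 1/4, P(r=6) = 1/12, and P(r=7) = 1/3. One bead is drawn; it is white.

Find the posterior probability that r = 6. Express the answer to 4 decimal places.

For each hypothesis, P(data | H) works out to: P(data | r = 2) = (2/8) = 1/4; P(data | r = 3) = (3/8) = 3/8; P(data | r = 4) = (4/8) = 1/2; P(data | r = 5) = (5/8) = 5/8; P(data | r = 6) = (6/8) = 3/4; P(data | r = 7) = (7/8) = 7/8.
Multiplying each by its prior: 1/12 · 1/4 = 1/48, 1/12 · 3/8 = 1/32, 1/6 · 1/2 = 1/12, 1/4 · 5/8 = 5/32, 1/12 · 3/4 = 1/16, 1/3 · 7/8 = 7/24; with total 31/48.
Hence P(r = 6 | data) = (1/16) / (31/48) = 3/31.

0.0968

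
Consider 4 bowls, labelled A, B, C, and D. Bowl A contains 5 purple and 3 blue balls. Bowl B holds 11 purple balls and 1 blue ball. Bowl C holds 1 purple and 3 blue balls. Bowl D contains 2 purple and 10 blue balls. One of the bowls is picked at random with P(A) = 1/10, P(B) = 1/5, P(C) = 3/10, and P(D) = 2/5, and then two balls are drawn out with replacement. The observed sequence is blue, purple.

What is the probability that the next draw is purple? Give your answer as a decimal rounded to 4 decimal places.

Compute the likelihood of the observed sequence for each case: P(data | bowl A) = (3/8)(5/8) = 0.23438; P(data | bowl B) = (1/12)(11/12) = 0.076389; P(data | bowl C) = (3/4)(1/4) = 0.1875; P(data | bowl D) = (10/12)(2/12) = 0.13889.
Weighting by the prior gives 1/10 · 0.23438 = 0.023438, 1/5 · 0.076389 = 0.015278, 3/10 · 0.1875 = 0.05625, 2/5 · 0.13889 = 0.055556; these sum to 0.15052.
The posterior is then P(bowl A | data) = 0.15571, P(bowl B | data) = 0.1015, P(bowl C | data) = 0.3737, P(bowl D | data) = 0.36909.
The predictive probability is P(purple next | data) = (5/8)(0.15571) + (11/12)(0.1015) + (1/4)(0.3737) + (1/6)(0.36909) = 0.3453.

0.3453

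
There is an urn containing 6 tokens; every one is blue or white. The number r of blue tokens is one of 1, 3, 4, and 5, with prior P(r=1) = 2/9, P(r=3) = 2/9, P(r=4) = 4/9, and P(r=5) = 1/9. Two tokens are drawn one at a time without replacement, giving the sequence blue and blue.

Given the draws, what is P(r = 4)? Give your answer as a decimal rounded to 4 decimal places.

For each hypothesis, P(data | H) works out to: P(data | r = 1) = (1/6)(0/5) = 0; P(data | r = 3) = (3/6)(2/5) = 1/5; P(data | r = 4) = (4/6)(3/5) = 2/5; P(data | r = 5) = (5/6)(4/5) = 2/3.
Weighting by the prior gives 2/9 · 0 = 0, 2/9 · 1/5 = 2/45, 4/9 · 2/5 = 8/45, 1/9 · 2/3 = 2/27; with total 8/27.
Hence P(r = 4 | data) = (8/45) / (8/27) = 3/5.

0.6000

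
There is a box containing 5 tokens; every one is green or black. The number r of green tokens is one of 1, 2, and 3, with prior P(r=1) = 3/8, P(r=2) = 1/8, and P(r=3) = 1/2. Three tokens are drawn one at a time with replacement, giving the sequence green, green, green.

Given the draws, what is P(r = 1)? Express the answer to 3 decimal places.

0.025

The likelihood of the observed sequence under each hypothesis: P(data | r = 1) = (1/5)(1/5)(1/5) = 1/125; P(data | r = 2) = (2/5)(2/5)(2/5) = 8/125; P(data | r = 3) = (3/5)(3/5)(3/5) = 27/125.
Weighting by the prior gives 3/8 · 1/125 = 3/1000, 1/8 · 8/125 = 1/125, 1/2 · 27/125 = 27/250; with total 119/1000.
By Bayes' rule, P(r = 1 | data) = (3/1000) / (119/1000) = 3/119.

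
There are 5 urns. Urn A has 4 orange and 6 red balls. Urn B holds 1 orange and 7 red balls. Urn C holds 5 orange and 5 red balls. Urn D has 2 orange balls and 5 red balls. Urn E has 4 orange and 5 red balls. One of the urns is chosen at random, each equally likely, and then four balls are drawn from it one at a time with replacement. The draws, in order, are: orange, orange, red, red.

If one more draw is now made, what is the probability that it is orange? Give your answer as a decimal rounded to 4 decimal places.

The likelihood of the observed sequence under each hypothesis: P(data | urn A) = (4/10)(4/10)(6/10)(6/10) = 0.0576; P(data | urn B) = (1/8)(1/8)(7/8)(7/8) = 0.011963; P(data | urn C) = (5/10)(5/10)(5/10)(5/10) = 0.0625; P(data | urn D) = (2/7)(2/7)(5/7)(5/7) = 0.041649; P(data | urn E) = (4/9)(4/9)(5/9)(5/9) = 0.060966.
The prior-weighted likelihoods are 1/5 · 0.0576 = 0.01152, 1/5 · 0.011963 = 0.0023926, 1/5 · 0.0625 = 0.0125, 1/5 · 0.041649 = 0.0083299, 1/5 · 0.060966 = 0.012193; summing to 0.046936.
Dividing through by the total gives posterior P(urn A | data) = 0.24544, P(urn B | data) = 0.050976, P(urn C | data) = 0.26632, P(urn D | data) = 0.17747, P(urn E | data) = 0.25979.
Averaging over the posterior, P(orange next | data) = (2/5)(0.24544) + (1/8)(0.050976) + (1/2)(0.26632) + (2/7)(0.17747) + (4/9)(0.25979) = 0.40388.

0.4039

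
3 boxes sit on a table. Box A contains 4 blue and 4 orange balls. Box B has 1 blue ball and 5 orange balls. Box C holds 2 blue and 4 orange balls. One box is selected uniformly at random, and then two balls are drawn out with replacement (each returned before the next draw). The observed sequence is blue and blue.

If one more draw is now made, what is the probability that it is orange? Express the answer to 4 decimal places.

0.5714

Under each hypothesis, the probability of the observed sequence is: P(data | box A) = (4/8)(4/8) = 1/4; P(data | box B) = (1/6)(1/6) = 1/36; P(data | box C) = (2/6)(2/6) = 1/9.
The prior-weighted likelihoods are 1/3 · 1/4 = 1/12, 1/3 · 1/36 = 1/108, 1/3 · 1/9 = 1/27; with total 7/54.
Normalising, the posterior is P(box A | data) = 9/14, P(box B | data) = 1/14, P(box C | data) = 2/7.
Averaging over the posterior, P(orange next | data) = (1/2)(9/14) + (5/6)(1/14) + (2/3)(2/7) = 4/7.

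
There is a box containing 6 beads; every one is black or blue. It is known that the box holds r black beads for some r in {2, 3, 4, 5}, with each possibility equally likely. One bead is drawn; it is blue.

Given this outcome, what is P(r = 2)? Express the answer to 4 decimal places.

Compute the likelihood of this draw for each case: P(data | r = 2) = (4/6) = 2/3; P(data | r = 3) = (3/6) = 1/2; P(data | r = 4) = (2/6) = 1/3; P(data | r = 5) = (1/6) = 1/6.
Multiplying each by its prior: 1/4 · 2/3 = 1/6, 1/4 · 1/2 = 1/8, 1/4 · 1/3 = 1/12, 1/4 · 1/6 = 1/24; these sum to 5/12.
Hence P(r = 2 | data) = (1/6) / (5/12) = 2/5.

0.4000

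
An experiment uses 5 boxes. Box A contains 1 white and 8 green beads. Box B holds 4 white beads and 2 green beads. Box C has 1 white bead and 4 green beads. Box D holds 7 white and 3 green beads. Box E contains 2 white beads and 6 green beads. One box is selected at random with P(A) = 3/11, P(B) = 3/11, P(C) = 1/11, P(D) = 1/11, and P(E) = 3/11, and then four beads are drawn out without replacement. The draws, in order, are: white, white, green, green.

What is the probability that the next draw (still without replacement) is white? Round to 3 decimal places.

0.677

Under each hypothesis, the probability of the observed sequence is: P(data | box A) = (1/9)(0/8) = 0; P(data | box B) = (4/6)(3/5)(2/4)(1/3) = 1/15; P(data | box C) = (1/5)(0/4) = 0; P(data | box D) = (7/10)(6/9)(3/8)(2/7) = 1/20; P(data | box E) = (2/8)(1/7)(6/6)(5/5) = 1/28.
The prior-weighted likelihoods are 3/11 · 0 = 0, 3/11 · 1/15 = 1/55, 1/11 · 0 = 0, 1/11 · 1/20 = 1/220, 3/11 · 1/28 = 3/308; with total 5/154.
The posterior is then P(box A | data) = 0, P(box B | data) = 14/25, P(box C | data) = 0, P(box D | data) = 7/50, P(box E | data) = 3/10.
The predictive probability is P(white next | data) = (1)(14/25) + (5/6)(7/50) + (0)(3/10) = 203/300.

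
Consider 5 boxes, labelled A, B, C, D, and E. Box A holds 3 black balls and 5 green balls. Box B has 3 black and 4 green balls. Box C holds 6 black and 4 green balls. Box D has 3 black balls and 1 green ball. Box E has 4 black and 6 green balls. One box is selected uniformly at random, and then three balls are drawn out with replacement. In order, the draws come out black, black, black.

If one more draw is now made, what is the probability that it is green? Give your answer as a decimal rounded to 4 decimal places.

0.3699

The likelihood of the observed sequence under each hypothesis: P(data | box A) = (3/8)(3/8)(3/8) = 0.052734; P(data | box B) = (3/7)(3/7)(3/7) = 0.078717; P(data | box C) = (6/10)(6/10)(6/10) = 0.216; P(data | box D) = (3/4)(3/4)(3/4) = 0.42188; P(data | box E) = (4/10)(4/10)(4/10) = 0.064.
Weighting by the prior gives 1/5 · 0.052734 = 0.010547, 1/5 · 0.078717 = 0.015743, 1/5 · 0.216 = 0.0432, 1/5 · 0.42188 = 0.084375, 1/5 · 0.064 = 0.0128; with total 0.16667.
Normalising, the posterior is P(box A | data) = 0.063282, P(box B | data) = 0.094461, P(box C | data) = 0.2592, P(box D | data) = 0.50625, P(box E | data) = 0.076801.
Averaging over the posterior, P(green next | data) = (5/8)(0.063282) + (4/7)(0.094461) + (2/5)(0.2592) + (1/4)(0.50625) + (3/5)(0.076801) = 0.36985.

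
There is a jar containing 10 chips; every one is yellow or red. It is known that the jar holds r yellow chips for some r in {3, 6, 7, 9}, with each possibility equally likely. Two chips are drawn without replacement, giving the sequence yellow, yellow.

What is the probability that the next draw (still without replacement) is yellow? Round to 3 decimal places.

Under each hypothesis, the probability of the observed sequence is: P(data | r = 3) = (3/10)(2/9) = 1/15; P(data | r = 6) = (6/10)(5/9) = 1/3; P(data | r = 7) = (7/10)(6/9) = 7/15; P(data | r = 9) = (9/10)(8/9) = 4/5.
Multiplying each by its prior: 1/4 · 1/15 = 1/60, 1/4 · 1/3 = 1/12, 1/4 · 7/15 = 7/60, 1/4 · 4/5 = 1/5; summing to 5/12.
Dividing through by the total gives posterior P(r = 3 | data) = 1/25, P(r = 6 | data) = 1/5, P(r = 7 | data) = 7/25, P(r = 9 | data) = 12/25.
So P(yellow next | data) = Σ P(yellow next | H) P(H | data) = (1/8)(1/25) + (1/2)(1/5) + (5/8)(7/25) + (7/8)(12/25) = 7/10.

0.700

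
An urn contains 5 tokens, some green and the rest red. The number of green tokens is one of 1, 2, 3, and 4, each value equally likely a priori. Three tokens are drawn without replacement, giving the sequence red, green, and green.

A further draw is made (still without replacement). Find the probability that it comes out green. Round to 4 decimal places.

0.6000

Compute the likelihood of the observed sequence for each case: P(data | r = 1) = (4/5)(1/4)(0/3) = 0; P(data | r = 2) = (3/5)(2/4)(1/3) = 1/10; P(data | r = 3) = (2/5)(3/4)(2/3) = 1/5; P(data | r = 4) = (1/5)(4/4)(3/3) = 1/5.
Weighting by the prior gives 1/4 · 0 = 0, 1/4 · 1/10 = 1/40, 1/4 · 1/5 = 1/20, 1/4 · 1/5 = 1/20; with total 1/8.
Normalising, the posterior is P(r = 1 | data) = 0, P(r = 2 | data) = 1/5, P(r = 3 | data) = 2/5, P(r = 4 | data) = 2/5.
Averaging over the posterior, P(green next | data) = (0)(1/5) + (1/2)(2/5) + (1)(2/5) = 3/5.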